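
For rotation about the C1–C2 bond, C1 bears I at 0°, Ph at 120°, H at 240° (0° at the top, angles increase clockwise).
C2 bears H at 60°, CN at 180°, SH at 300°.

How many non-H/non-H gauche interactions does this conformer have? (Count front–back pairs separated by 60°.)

2

Non-H gauche pairs: I(0°)/SH(300°); Ph(120°)/CN(180°) — 2 interactions.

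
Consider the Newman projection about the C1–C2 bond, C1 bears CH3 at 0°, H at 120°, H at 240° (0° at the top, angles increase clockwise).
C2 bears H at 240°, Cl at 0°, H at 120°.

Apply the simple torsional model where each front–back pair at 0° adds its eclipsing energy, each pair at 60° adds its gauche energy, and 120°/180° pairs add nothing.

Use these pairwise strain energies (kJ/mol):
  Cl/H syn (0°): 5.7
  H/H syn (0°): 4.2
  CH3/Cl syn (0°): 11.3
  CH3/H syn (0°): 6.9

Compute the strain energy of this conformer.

This conformer (eclipsed): CH3–Cl eclipsed, H–H eclipsed, H–H eclipsed; 11.3 + 4.2 + 4.2 = 19.7 kJ/mol.

19.7 kJ/mol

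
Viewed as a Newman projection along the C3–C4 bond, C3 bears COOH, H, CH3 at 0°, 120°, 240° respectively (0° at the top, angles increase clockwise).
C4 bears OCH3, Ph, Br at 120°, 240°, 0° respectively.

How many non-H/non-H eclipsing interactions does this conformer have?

2

Non-H eclipsing pairs: COOH(0°)/Br(0°); CH3(240°)/Ph(240°) — 2 interactions.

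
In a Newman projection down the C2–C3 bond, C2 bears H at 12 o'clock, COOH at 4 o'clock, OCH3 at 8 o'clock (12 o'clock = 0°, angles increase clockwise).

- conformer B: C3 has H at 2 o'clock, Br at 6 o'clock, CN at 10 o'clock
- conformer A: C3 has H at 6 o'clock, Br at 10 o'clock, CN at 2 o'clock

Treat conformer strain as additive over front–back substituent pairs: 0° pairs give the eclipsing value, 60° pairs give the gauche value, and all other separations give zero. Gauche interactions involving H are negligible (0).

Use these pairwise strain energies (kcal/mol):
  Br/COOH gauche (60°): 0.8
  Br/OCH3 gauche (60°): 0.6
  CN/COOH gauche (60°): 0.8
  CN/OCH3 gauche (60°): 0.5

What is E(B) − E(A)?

+0.5 kcal/mol

B (staggered): COOH(120°)/Br(180°) gauche 0.8; OCH3(240°)/Br(180°) gauche 0.6; OCH3(240°)/CN(300°) gauche 0.5 → 1.9 kcal/mol.
A (staggered): COOH(120°)/CN(60°) gauche 0.8; OCH3(240°)/Br(300°) gauche 0.6 → 1.4 kcal/mol.
E(B) − E(A) = 1.9 − 1.4 = +0.5 kcal/mol.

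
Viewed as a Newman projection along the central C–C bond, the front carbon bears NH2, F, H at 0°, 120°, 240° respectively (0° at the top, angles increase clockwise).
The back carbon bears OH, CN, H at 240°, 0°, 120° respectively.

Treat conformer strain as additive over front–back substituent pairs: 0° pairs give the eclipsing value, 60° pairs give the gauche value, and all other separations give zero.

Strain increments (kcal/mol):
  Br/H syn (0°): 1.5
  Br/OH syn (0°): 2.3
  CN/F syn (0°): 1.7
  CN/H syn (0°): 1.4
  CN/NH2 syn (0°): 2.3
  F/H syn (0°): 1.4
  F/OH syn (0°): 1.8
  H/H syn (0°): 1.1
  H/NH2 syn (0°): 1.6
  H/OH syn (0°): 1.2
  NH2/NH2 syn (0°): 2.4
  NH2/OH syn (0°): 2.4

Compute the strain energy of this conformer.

This conformer is eclipsed. NH2 at 0° is eclipsed with CN at 0° (2.3); F at 120° is eclipsed with H at 120° (1.4); H at 240° is eclipsed with OH at 240° (1.2). Total 4.9 kcal/mol.

4.9 kcal/mol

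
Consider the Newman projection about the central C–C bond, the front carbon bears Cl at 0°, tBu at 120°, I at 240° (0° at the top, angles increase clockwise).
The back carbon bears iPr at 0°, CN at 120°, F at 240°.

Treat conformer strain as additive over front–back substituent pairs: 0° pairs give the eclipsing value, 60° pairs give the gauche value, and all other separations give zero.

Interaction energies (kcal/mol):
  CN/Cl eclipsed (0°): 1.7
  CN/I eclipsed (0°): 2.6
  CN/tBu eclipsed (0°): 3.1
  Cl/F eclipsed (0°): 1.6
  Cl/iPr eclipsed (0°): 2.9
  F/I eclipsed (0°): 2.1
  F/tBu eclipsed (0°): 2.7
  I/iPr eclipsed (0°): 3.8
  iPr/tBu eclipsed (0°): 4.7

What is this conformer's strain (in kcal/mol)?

8.1 kcal/mol

This conformer (eclipsed): Cl–iPr eclipsed, tBu–CN eclipsed, I–F eclipsed; 2.9 + 3.1 + 2.1 = 8.1 kcal/mol.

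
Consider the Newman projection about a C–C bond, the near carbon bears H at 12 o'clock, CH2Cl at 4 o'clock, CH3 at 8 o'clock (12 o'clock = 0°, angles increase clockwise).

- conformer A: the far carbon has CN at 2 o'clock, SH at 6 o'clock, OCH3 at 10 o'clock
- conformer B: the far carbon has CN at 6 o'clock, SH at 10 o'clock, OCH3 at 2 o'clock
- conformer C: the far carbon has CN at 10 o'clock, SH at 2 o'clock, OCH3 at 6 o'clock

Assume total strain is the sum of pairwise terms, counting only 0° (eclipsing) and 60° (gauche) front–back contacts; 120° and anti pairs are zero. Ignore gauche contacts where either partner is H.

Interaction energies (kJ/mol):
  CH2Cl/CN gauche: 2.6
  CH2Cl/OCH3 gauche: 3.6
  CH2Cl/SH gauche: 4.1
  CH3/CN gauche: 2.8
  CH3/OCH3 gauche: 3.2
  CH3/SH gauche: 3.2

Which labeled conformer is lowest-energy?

B

A is staggered. CH2Cl at 120° is gauche with CN at 60° (2.6); CH2Cl at 120° is gauche with SH at 180° (4.1); CH3 at 240° is gauche with SH at 180° (3.2); CH3 at 240° is gauche with OCH3 at 300° (3.2). Total 13.1 kJ/mol.
B is staggered. CH2Cl at 120° is gauche with CN at 180° (2.6); CH2Cl at 120° is gauche with OCH3 at 60° (3.6); CH3 at 240° is gauche with CN at 180° (2.8); CH3 at 240° is gauche with SH at 300° (3.2). Total 12.2 kJ/mol.
C is staggered. CH2Cl at 120° is gauche with SH at 60° (4.1); CH2Cl at 120° is gauche with OCH3 at 180° (3.6); CH3 at 240° is gauche with CN at 300° (2.8); CH3 at 240° is gauche with OCH3 at 180° (3.2). Total 13.7 kJ/mol.
B has the lowest total (12.2 kJ/mol).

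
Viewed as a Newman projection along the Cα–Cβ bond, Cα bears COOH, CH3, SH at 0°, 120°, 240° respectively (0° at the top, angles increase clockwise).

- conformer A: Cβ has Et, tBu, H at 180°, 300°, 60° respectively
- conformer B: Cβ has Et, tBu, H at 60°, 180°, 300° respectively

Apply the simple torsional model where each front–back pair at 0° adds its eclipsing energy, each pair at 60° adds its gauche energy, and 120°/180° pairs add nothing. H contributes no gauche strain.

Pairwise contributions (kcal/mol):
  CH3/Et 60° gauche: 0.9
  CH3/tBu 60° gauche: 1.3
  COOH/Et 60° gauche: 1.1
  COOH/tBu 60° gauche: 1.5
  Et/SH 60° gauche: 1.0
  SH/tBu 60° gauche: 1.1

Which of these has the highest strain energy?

A (staggered): COOH(0°)/tBu(300°) gauche 1.5; CH3(120°)/Et(180°) gauche 0.9; SH(240°)/Et(180°) gauche 1.0; SH(240°)/tBu(300°) gauche 1.1 → 4.5 kcal/mol.
B (staggered): COOH(0°)/Et(60°) gauche 1.1; CH3(120°)/Et(60°) gauche 0.9; CH3(120°)/tBu(180°) gauche 1.3; SH(240°)/tBu(180°) gauche 1.1 → 4.4 kcal/mol.
A has the highest total (4.5 kcal/mol).

A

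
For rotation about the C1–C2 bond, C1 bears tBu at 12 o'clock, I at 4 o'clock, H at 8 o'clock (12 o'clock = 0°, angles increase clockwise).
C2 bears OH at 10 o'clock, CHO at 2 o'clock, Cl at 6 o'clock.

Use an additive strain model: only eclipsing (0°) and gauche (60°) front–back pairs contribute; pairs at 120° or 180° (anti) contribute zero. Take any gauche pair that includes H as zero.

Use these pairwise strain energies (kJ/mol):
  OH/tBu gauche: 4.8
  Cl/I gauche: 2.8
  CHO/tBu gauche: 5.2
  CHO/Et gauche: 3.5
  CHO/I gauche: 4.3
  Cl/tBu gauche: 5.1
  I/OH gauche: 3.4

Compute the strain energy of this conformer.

17.1 kJ/mol

This conformer (staggered): tBu–OH gauche, tBu–CHO gauche, I–CHO gauche, I–Cl gauche; 4.8 + 5.2 + 4.3 + 2.8 = 17.1 kJ/mol.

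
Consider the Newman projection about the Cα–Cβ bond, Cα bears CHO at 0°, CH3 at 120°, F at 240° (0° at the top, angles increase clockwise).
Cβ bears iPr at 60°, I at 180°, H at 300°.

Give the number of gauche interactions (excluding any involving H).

Non-H gauche pairs: CHO(0°)/iPr(60°); CH3(120°)/iPr(60°); CH3(120°)/I(180°); F(240°)/I(180°) — 4 interactions.

4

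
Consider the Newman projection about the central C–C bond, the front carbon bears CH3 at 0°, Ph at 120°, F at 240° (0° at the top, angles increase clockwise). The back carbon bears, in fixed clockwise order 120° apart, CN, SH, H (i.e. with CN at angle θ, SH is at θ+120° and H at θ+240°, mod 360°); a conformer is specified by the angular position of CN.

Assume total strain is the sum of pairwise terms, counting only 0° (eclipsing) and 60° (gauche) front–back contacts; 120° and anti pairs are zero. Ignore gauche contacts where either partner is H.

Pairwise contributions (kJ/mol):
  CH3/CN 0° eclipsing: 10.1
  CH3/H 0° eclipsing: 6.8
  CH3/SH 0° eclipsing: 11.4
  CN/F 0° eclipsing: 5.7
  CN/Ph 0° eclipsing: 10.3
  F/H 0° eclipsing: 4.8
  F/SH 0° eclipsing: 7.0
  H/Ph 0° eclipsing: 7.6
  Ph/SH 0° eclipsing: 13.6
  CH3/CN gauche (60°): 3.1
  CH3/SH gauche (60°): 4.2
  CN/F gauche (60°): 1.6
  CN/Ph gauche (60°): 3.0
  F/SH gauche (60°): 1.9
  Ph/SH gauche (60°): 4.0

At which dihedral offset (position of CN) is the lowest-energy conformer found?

180°

CN at 0° (eclipsed): CH3(0°)/CN(0°) eclipsed 10.1; Ph(120°)/SH(120°) eclipsed 13.6; F(240°)/H(240°) eclipsed 4.8 → 28.5 kJ/mol.
CN at 60° (staggered): CH3(0°)/CN(60°) gauche 3.1; Ph(120°)/CN(60°) gauche 3.0; Ph(120°)/SH(180°) gauche 4.0; F(240°)/SH(180°) gauche 1.9 → 12.0 kJ/mol.
CN at 120° (eclipsed): CH3(0°)/H(0°) eclipsed 6.8; Ph(120°)/CN(120°) eclipsed 10.3; F(240°)/SH(240°) eclipsed 7.0 → 24.1 kJ/mol.
CN at 180° (staggered): CH3(0°)/SH(300°) gauche 4.2; Ph(120°)/CN(180°) gauche 3.0; F(240°)/CN(180°) gauche 1.6; F(240°)/SH(300°) gauche 1.9 → 10.7 kJ/mol.
CN at 240° (eclipsed): CH3(0°)/SH(0°) eclipsed 11.4; Ph(120°)/H(120°) eclipsed 7.6; F(240°)/CN(240°) eclipsed 5.7 → 24.7 kJ/mol.
CN at 300° (staggered): CH3(0°)/CN(300°) gauche 3.1; CH3(0°)/SH(60°) gauche 4.2; Ph(120°)/SH(60°) gauche 4.0; F(240°)/CN(300°) gauche 1.6 → 12.9 kJ/mol.
The minimum (10.7 kJ/mol) occurs with CN at 180°.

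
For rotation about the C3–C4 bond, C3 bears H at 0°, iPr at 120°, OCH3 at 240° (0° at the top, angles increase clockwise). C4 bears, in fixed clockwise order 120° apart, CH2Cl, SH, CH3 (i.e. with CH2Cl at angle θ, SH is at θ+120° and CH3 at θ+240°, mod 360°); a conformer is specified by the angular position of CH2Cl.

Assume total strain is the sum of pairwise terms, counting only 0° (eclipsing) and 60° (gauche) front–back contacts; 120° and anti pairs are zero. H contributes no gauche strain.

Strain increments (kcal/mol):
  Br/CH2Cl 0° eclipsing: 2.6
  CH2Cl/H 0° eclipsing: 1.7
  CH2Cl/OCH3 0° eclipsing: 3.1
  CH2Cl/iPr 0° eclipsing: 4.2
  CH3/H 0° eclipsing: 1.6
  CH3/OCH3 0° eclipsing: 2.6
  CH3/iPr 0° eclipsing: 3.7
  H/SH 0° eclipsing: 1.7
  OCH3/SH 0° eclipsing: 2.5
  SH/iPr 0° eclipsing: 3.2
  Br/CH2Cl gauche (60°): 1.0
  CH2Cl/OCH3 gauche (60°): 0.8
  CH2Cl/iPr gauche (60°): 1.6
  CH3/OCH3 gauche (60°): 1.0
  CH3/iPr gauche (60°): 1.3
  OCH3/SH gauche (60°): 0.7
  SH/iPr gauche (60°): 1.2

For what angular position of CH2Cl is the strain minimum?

300°

CH2Cl at 0° (eclipsed): H–CH2Cl eclipsed, iPr–SH eclipsed, OCH3–CH3 eclipsed; 1.7 + 3.2 + 2.6 = 7.5 kcal/mol.
CH2Cl at 60° (staggered): iPr–CH2Cl gauche, iPr–SH gauche, OCH3–SH gauche, OCH3–CH3 gauche; 1.6 + 1.2 + 0.7 + 1.0 = 4.5 kcal/mol.
CH2Cl at 120° (eclipsed): H–CH3 eclipsed, iPr–CH2Cl eclipsed, OCH3–SH eclipsed; 1.6 + 4.2 + 2.5 = 8.3 kcal/mol.
CH2Cl at 180° (staggered): iPr–CH2Cl gauche, iPr–CH3 gauche, OCH3–CH2Cl gauche, OCH3–SH gauche; 1.6 + 1.3 + 0.8 + 0.7 = 4.4 kcal/mol.
CH2Cl at 240° (eclipsed): H–SH eclipsed, iPr–CH3 eclipsed, OCH3–CH2Cl eclipsed; 1.7 + 3.7 + 3.1 = 8.5 kcal/mol.
CH2Cl at 300° (staggered): iPr–SH gauche, iPr–CH3 gauche, OCH3–CH2Cl gauche, OCH3–CH3 gauche; 1.2 + 1.3 + 0.8 + 1.0 = 4.3 kcal/mol.
The minimum (4.3 kcal/mol) occurs with CH2Cl at 300°.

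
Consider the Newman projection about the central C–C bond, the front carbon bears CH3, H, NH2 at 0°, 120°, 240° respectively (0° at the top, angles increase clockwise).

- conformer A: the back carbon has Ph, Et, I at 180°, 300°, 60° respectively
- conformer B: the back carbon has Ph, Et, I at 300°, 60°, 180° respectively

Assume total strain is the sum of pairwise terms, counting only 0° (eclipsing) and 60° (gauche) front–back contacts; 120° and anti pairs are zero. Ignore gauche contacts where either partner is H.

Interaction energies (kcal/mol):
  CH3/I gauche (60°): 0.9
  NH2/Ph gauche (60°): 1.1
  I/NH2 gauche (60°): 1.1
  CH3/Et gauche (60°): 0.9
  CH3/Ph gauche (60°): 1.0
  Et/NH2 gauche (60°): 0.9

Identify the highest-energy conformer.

B

A is staggered. CH3 at 0° is gauche with Et at 300° (0.9); CH3 at 0° is gauche with I at 60° (0.9); NH2 at 240° is gauche with Ph at 180° (1.1); NH2 at 240° is gauche with Et at 300° (0.9). Total 3.8 kcal/mol.
B is staggered. CH3 at 0° is gauche with Ph at 300° (1.0); CH3 at 0° is gauche with Et at 60° (0.9); NH2 at 240° is gauche with Ph at 300° (1.1); NH2 at 240° is gauche with I at 180° (1.1). Total 4.1 kcal/mol.
B has the highest total (4.1 kcal/mol).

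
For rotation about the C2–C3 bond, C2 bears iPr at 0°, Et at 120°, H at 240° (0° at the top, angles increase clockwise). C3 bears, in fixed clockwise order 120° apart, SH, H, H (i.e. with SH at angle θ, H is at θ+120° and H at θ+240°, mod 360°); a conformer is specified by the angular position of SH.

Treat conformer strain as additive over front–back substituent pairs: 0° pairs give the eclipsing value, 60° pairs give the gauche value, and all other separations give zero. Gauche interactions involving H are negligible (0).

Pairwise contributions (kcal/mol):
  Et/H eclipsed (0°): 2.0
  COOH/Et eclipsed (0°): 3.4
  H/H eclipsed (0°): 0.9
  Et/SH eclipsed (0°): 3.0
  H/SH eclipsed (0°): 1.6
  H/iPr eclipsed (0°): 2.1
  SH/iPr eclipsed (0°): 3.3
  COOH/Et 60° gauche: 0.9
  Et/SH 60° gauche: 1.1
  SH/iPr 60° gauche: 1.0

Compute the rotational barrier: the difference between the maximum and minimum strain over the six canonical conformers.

5.2 kcal/mol

SH at 0° (eclipsed): iPr–SH eclipsed, Et–H eclipsed, H–H eclipsed; 3.3 + 2.0 + 0.9 = 6.2 kcal/mol.
SH at 60° (staggered): iPr–SH gauche, Et–SH gauche; 1.0 + 1.1 = 2.1 kcal/mol.
SH at 120° (eclipsed): iPr–H eclipsed, Et–SH eclipsed, H–H eclipsed; 2.1 + 3.0 + 0.9 = 6.0 kcal/mol.
SH at 180° (staggered): Et–SH gauche; 1.1 = 1.1 kcal/mol.
SH at 240° (eclipsed): iPr–H eclipsed, Et–H eclipsed, H–SH eclipsed; 2.1 + 2.0 + 1.6 = 5.7 kcal/mol.
SH at 300° (staggered): iPr–SH gauche; 1.0 = 1.0 kcal/mol.
Max at 0° (6.2 kcal/mol), min at 300° (1.0 kcal/mol); barrier = 5.2 kcal/mol.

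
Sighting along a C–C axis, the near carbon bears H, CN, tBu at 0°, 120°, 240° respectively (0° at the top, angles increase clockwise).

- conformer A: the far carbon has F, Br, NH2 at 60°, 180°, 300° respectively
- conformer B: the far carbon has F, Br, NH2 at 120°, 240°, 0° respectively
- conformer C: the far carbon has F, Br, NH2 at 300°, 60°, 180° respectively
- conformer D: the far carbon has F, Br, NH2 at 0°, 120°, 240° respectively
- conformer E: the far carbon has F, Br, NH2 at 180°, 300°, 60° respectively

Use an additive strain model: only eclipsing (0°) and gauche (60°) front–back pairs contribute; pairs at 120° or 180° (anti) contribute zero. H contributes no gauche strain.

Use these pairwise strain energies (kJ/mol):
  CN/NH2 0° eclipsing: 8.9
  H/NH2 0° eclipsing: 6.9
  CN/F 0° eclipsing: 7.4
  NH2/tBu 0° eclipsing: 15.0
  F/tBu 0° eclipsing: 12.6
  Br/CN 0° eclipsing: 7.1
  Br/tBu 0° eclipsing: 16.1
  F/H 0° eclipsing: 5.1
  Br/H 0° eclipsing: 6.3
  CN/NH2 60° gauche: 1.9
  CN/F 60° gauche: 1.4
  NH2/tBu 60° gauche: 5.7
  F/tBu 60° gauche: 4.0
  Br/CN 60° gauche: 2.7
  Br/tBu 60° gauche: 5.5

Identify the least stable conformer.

B

A (staggered): CN(120°)/F(60°) gauche 1.4; CN(120°)/Br(180°) gauche 2.7; tBu(240°)/Br(180°) gauche 5.5; tBu(240°)/NH2(300°) gauche 5.7 → 15.3 kJ/mol.
B (eclipsed): H(0°)/NH2(0°) eclipsed 6.9; CN(120°)/F(120°) eclipsed 7.4; tBu(240°)/Br(240°) eclipsed 16.1 → 30.4 kJ/mol.
C (staggered): CN(120°)/Br(60°) gauche 2.7; CN(120°)/NH2(180°) gauche 1.9; tBu(240°)/F(300°) gauche 4.0; tBu(240°)/NH2(180°) gauche 5.7 → 14.3 kJ/mol.
D (eclipsed): H(0°)/F(0°) eclipsed 5.1; CN(120°)/Br(120°) eclipsed 7.1; tBu(240°)/NH2(240°) eclipsed 15.0 → 27.2 kJ/mol.
E (staggered): CN(120°)/F(180°) gauche 1.4; CN(120°)/NH2(60°) gauche 1.9; tBu(240°)/F(180°) gauche 4.0; tBu(240°)/Br(300°) gauche 5.5 → 12.8 kJ/mol.
B has the highest total (30.4 kJ/mol).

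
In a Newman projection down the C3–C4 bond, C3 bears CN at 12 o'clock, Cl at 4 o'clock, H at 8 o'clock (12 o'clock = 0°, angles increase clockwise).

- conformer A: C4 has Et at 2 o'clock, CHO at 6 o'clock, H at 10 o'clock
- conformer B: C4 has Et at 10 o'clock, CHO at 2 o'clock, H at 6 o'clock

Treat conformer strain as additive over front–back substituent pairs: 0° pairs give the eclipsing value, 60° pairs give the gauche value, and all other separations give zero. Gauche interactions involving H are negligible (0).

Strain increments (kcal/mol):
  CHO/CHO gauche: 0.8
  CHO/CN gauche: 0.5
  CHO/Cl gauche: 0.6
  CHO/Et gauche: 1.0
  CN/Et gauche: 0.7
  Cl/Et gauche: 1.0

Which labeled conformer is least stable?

A (staggered): CN–Et gauche, Cl–Et gauche, Cl–CHO gauche; 0.7 + 1.0 + 0.6 = 2.3 kcal/mol.
B (staggered): CN–Et gauche, CN–CHO gauche, Cl–CHO gauche; 0.7 + 0.5 + 0.6 = 1.8 kcal/mol.
A has the highest total (2.3 kcal/mol).

A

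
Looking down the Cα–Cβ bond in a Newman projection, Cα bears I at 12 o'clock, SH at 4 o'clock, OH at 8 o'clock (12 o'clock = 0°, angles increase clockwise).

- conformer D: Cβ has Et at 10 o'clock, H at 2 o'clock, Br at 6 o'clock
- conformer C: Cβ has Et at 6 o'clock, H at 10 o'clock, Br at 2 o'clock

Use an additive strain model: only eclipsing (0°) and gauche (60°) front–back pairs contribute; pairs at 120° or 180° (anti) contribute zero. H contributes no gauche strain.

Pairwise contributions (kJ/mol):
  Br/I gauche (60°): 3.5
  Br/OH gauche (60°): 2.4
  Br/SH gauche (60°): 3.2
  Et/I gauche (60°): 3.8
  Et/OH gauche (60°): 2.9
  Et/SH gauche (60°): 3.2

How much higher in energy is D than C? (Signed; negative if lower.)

-0.5 kJ/mol

D (staggered): I(0°)/Et(300°) gauche 3.8; SH(120°)/Br(180°) gauche 3.2; OH(240°)/Et(300°) gauche 2.9; OH(240°)/Br(180°) gauche 2.4 → 12.3 kJ/mol.
C (staggered): I(0°)/Br(60°) gauche 3.5; SH(120°)/Et(180°) gauche 3.2; SH(120°)/Br(60°) gauche 3.2; OH(240°)/Et(180°) gauche 2.9 → 12.8 kJ/mol.
E(D) − E(C) = 12.3 − 12.8 = -0.5 kJ/mol.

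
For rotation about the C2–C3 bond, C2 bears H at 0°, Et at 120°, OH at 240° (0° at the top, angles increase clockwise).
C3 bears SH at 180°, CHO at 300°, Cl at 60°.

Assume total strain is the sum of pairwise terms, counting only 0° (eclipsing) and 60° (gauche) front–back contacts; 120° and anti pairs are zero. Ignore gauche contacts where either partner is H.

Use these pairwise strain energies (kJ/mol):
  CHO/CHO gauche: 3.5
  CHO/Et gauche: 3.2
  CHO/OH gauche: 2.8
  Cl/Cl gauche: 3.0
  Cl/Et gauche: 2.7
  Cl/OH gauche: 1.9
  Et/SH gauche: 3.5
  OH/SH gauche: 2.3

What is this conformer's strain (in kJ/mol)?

This conformer (staggered): Et–SH gauche, Et–Cl gauche, OH–SH gauche, OH–CHO gauche; 3.5 + 2.7 + 2.3 + 2.8 = 11.3 kJ/mol.

11.3 kJ/mol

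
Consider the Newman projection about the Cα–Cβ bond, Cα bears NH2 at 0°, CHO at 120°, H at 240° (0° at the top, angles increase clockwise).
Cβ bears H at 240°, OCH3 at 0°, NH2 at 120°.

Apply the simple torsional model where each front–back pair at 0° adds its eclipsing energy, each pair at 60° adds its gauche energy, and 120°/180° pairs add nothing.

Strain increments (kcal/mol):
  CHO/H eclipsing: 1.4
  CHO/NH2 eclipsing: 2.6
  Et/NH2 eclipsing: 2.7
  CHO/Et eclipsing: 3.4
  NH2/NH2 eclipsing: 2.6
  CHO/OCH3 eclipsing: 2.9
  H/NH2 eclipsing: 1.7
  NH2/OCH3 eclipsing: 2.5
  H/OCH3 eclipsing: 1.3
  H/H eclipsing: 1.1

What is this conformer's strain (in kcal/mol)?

This conformer is eclipsed. NH2 at 0° is eclipsed with OCH3 at 0° (2.5); CHO at 120° is eclipsed with NH2 at 120° (2.6); H at 240° is eclipsed with H at 240° (1.1). Total 6.2 kcal/mol.

6.2 kcal/mol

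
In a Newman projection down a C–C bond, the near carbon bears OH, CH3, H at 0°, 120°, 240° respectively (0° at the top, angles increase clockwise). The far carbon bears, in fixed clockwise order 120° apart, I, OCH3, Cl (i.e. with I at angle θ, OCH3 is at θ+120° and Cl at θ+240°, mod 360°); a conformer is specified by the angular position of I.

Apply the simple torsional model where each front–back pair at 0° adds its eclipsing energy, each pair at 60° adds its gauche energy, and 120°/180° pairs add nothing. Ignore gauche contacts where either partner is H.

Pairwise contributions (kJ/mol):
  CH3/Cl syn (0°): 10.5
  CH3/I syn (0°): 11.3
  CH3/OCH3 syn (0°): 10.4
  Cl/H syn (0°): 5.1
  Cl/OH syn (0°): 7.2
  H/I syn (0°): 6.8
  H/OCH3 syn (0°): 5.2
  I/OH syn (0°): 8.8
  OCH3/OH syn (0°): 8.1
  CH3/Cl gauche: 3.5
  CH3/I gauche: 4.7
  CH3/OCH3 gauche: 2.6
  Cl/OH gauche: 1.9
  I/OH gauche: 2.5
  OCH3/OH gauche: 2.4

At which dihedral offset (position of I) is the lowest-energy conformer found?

I at 0° (eclipsed): OH–I eclipsed, CH3–OCH3 eclipsed, H–Cl eclipsed; 8.8 + 10.4 + 5.1 = 24.3 kJ/mol.
I at 60° (staggered): OH–I gauche, OH–Cl gauche, CH3–I gauche, CH3–OCH3 gauche; 2.5 + 1.9 + 4.7 + 2.6 = 11.7 kJ/mol.
I at 120° (eclipsed): OH–Cl eclipsed, CH3–I eclipsed, H–OCH3 eclipsed; 7.2 + 11.3 + 5.2 = 23.7 kJ/mol.
I at 180° (staggered): OH–OCH3 gauche, OH–Cl gauche, CH3–I gauche, CH3–Cl gauche; 2.4 + 1.9 + 4.7 + 3.5 = 12.5 kJ/mol.
I at 240° (eclipsed): OH–OCH3 eclipsed, CH3–Cl eclipsed, H–I eclipsed; 8.1 + 10.5 + 6.8 = 25.4 kJ/mol.
I at 300° (staggered): OH–I gauche, OH–OCH3 gauche, CH3–OCH3 gauche, CH3–Cl gauche; 2.5 + 2.4 + 2.6 + 3.5 = 11.0 kJ/mol.
The minimum (11.0 kJ/mol) occurs with I at 300°.

300°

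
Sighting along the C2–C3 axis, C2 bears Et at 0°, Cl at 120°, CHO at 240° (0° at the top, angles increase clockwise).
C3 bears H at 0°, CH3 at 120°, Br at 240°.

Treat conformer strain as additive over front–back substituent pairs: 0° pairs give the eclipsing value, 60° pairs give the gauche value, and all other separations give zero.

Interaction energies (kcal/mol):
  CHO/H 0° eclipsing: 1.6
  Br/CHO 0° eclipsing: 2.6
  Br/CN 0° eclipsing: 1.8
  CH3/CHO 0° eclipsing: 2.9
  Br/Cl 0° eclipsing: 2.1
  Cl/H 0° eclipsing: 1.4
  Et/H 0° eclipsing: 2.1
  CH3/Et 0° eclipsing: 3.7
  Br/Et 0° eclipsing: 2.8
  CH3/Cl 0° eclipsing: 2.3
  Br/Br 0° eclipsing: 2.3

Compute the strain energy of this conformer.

This conformer (eclipsed): Et–H eclipsed, Cl–CH3 eclipsed, CHO–Br eclipsed; 2.1 + 2.3 + 2.6 = 7.0 kcal/mol.

7.0 kcal/mol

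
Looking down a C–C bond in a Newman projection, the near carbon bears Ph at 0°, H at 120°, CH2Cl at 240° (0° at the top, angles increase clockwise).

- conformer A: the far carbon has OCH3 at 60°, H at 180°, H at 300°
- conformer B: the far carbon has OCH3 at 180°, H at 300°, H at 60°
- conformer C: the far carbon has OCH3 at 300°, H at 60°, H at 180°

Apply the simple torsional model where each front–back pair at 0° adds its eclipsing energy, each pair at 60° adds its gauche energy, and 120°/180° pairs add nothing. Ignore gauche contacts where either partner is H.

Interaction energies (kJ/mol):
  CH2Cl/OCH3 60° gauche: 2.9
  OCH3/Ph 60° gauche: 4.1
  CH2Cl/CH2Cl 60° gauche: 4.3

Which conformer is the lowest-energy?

A is staggered. Ph at 0° is gauche with OCH3 at 60° (4.1). Total 4.1 kJ/mol.
B is staggered. CH2Cl at 240° is gauche with OCH3 at 180° (2.9). Total 2.9 kJ/mol.
C is staggered. Ph at 0° is gauche with OCH3 at 300° (4.1); CH2Cl at 240° is gauche with OCH3 at 300° (2.9). Total 7.0 kJ/mol.
B has the lowest total (2.9 kJ/mol).

B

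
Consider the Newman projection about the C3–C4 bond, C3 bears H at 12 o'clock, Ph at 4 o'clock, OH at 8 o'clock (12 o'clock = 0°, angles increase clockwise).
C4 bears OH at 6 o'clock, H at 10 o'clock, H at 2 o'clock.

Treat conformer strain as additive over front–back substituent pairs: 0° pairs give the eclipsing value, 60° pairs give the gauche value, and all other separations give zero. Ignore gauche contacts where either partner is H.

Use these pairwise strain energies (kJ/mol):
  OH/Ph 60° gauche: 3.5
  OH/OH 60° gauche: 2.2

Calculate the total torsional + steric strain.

This conformer is staggered. Ph at 120° is gauche with OH at 180° (3.5); OH at 240° is gauche with OH at 180° (2.2). Total 5.7 kJ/mol.

5.7 kJ/mol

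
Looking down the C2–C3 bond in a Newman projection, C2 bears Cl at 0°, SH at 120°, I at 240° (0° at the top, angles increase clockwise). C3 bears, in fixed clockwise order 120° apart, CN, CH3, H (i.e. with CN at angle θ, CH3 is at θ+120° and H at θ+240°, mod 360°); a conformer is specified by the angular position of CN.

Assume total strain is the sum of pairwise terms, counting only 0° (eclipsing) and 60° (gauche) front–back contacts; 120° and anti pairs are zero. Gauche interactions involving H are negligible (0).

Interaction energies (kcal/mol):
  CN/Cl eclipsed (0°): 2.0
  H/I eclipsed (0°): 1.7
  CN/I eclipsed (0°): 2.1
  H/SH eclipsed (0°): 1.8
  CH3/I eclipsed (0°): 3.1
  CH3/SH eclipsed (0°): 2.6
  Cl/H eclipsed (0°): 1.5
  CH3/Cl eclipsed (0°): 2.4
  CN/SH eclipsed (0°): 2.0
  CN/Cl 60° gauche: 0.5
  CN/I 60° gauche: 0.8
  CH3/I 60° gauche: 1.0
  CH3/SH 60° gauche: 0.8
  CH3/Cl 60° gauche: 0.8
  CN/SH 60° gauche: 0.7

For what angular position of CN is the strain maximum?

120°

CN at 0° (eclipsed): Cl(0°)/CN(0°) eclipsed 2.0; SH(120°)/CH3(120°) eclipsed 2.6; I(240°)/H(240°) eclipsed 1.7 → 6.3 kcal/mol.
CN at 60° (staggered): Cl(0°)/CN(60°) gauche 0.5; SH(120°)/CN(60°) gauche 0.7; SH(120°)/CH3(180°) gauche 0.8; I(240°)/CH3(180°) gauche 1.0 → 3.0 kcal/mol.
CN at 120° (eclipsed): Cl(0°)/H(0°) eclipsed 1.5; SH(120°)/CN(120°) eclipsed 2.0; I(240°)/CH3(240°) eclipsed 3.1 → 6.6 kcal/mol.
CN at 180° (staggered): Cl(0°)/CH3(300°) gauche 0.8; SH(120°)/CN(180°) gauche 0.7; I(240°)/CN(180°) gauche 0.8; I(240°)/CH3(300°) gauche 1.0 → 3.3 kcal/mol.
CN at 240° (eclipsed): Cl(0°)/CH3(0°) eclipsed 2.4; SH(120°)/H(120°) eclipsed 1.8; I(240°)/CN(240°) eclipsed 2.1 → 6.3 kcal/mol.
CN at 300° (staggered): Cl(0°)/CN(300°) gauche 0.5; Cl(0°)/CH3(60°) gauche 0.8; SH(120°)/CH3(60°) gauche 0.8; I(240°)/CN(300°) gauche 0.8 → 2.9 kcal/mol.
The maximum (6.6 kcal/mol) occurs with CN at 120°.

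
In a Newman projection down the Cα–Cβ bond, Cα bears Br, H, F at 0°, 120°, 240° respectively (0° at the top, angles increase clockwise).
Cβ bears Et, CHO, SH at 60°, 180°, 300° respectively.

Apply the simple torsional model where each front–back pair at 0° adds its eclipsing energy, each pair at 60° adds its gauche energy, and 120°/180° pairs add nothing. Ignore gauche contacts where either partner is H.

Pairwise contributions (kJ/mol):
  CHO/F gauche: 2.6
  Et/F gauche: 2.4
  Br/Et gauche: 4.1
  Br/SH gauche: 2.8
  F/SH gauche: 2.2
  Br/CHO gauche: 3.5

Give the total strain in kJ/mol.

11.7 kJ/mol

This conformer (staggered): Br(0°)/Et(60°) gauche 4.1; Br(0°)/SH(300°) gauche 2.8; F(240°)/CHO(180°) gauche 2.6; F(240°)/SH(300°) gauche 2.2 → 11.7 kJ/mol.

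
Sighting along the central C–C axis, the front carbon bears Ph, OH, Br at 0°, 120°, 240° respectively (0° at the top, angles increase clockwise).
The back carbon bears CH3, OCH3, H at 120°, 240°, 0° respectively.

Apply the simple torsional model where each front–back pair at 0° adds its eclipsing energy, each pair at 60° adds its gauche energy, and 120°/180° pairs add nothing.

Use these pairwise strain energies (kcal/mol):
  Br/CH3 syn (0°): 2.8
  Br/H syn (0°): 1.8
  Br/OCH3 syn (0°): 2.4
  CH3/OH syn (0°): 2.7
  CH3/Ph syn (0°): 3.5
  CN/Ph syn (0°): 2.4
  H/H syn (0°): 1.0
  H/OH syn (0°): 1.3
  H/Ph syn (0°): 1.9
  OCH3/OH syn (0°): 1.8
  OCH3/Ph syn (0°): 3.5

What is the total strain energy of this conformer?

7.0 kcal/mol

This conformer (eclipsed): Ph–H eclipsed, OH–CH3 eclipsed, Br–OCH3 eclipsed; 1.9 + 2.7 + 2.4 = 7.0 kcal/mol.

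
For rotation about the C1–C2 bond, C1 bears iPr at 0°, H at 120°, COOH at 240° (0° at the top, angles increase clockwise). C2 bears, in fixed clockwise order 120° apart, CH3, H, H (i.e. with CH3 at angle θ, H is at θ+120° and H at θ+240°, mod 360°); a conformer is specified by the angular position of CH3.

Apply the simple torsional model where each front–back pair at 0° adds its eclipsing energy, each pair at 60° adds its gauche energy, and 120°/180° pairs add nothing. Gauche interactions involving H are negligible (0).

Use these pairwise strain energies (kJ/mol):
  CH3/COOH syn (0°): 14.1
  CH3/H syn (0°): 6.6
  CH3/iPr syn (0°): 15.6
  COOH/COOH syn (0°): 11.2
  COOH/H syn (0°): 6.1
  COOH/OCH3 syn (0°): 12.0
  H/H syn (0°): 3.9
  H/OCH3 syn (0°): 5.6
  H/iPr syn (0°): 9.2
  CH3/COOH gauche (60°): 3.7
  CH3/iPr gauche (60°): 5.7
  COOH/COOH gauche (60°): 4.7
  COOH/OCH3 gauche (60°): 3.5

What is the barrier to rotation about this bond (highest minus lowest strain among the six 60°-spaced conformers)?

CH3 at 0° (eclipsed): iPr(0°)/CH3(0°) eclipsed 15.6; H(120°)/H(120°) eclipsed 3.9; COOH(240°)/H(240°) eclipsed 6.1 → 25.6 kJ/mol.
CH3 at 60° (staggered): iPr(0°)/CH3(60°) gauche 5.7 → 5.7 kJ/mol.
CH3 at 120° (eclipsed): iPr(0°)/H(0°) eclipsed 9.2; H(120°)/CH3(120°) eclipsed 6.6; COOH(240°)/H(240°) eclipsed 6.1 → 21.9 kJ/mol.
CH3 at 180° (staggered): COOH(240°)/CH3(180°) gauche 3.7 → 3.7 kJ/mol.
CH3 at 240° (eclipsed): iPr(0°)/H(0°) eclipsed 9.2; H(120°)/H(120°) eclipsed 3.9; COOH(240°)/CH3(240°) eclipsed 14.1 → 27.2 kJ/mol.
CH3 at 300° (staggered): iPr(0°)/CH3(300°) gauche 5.7; COOH(240°)/CH3(300°) gauche 3.7 → 9.4 kJ/mol.
Max at 240° (27.2 kJ/mol), min at 180° (3.7 kJ/mol); barrier = 23.5 kJ/mol.

23.5 kJ/mol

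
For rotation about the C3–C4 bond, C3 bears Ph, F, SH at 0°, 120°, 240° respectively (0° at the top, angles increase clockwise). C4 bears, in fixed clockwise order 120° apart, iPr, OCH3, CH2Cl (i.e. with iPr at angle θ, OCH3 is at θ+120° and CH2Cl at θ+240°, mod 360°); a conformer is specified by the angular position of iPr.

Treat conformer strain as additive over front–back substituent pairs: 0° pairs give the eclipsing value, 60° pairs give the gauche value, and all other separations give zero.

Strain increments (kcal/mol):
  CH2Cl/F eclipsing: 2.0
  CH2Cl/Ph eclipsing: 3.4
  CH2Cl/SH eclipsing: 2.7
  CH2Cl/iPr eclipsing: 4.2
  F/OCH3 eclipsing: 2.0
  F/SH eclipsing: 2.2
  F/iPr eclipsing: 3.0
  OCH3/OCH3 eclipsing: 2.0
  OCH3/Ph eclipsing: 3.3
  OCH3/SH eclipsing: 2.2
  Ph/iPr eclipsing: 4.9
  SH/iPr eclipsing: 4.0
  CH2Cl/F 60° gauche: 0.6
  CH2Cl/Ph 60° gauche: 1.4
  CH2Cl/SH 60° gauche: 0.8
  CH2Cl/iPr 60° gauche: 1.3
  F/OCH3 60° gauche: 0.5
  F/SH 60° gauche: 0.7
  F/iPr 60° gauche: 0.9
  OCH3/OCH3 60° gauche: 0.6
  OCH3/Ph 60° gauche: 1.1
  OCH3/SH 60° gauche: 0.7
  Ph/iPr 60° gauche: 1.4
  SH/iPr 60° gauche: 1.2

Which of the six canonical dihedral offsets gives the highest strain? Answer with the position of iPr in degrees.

0°

iPr at 0° (eclipsed): Ph–iPr eclipsed, F–OCH3 eclipsed, SH–CH2Cl eclipsed; 4.9 + 2.0 + 2.7 = 9.6 kcal/mol.
iPr at 60° (staggered): Ph–iPr gauche, Ph–CH2Cl gauche, F–iPr gauche, F–OCH3 gauche, SH–OCH3 gauche, SH–CH2Cl gauche; 1.4 + 1.4 + 0.9 + 0.5 + 0.7 + 0.8 = 5.7 kcal/mol.
iPr at 120° (eclipsed): Ph–CH2Cl eclipsed, F–iPr eclipsed, SH–OCH3 eclipsed; 3.4 + 3.0 + 2.2 = 8.6 kcal/mol.
iPr at 180° (staggered): Ph–OCH3 gauche, Ph–CH2Cl gauche, F–iPr gauche, F–CH2Cl gauche, SH–iPr gauche, SH–OCH3 gauche; 1.1 + 1.4 + 0.9 + 0.6 + 1.2 + 0.7 = 5.9 kcal/mol.
iPr at 240° (eclipsed): Ph–OCH3 eclipsed, F–CH2Cl eclipsed, SH–iPr eclipsed; 3.3 + 2.0 + 4.0 = 9.3 kcal/mol.
iPr at 300° (staggered): Ph–iPr gauche, Ph–OCH3 gauche, F–OCH3 gauche, F–CH2Cl gauche, SH–iPr gauche, SH–CH2Cl gauche; 1.4 + 1.1 + 0.5 + 0.6 + 1.2 + 0.8 = 5.6 kcal/mol.
The maximum (9.6 kcal/mol) occurs with iPr at 0°.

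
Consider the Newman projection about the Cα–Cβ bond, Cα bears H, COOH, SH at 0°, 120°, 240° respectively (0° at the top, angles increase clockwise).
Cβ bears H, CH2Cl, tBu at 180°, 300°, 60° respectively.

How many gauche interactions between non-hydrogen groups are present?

2

Non-H gauche pairs: COOH(120°)/tBu(60°); SH(240°)/CH2Cl(300°) — 2 interactions.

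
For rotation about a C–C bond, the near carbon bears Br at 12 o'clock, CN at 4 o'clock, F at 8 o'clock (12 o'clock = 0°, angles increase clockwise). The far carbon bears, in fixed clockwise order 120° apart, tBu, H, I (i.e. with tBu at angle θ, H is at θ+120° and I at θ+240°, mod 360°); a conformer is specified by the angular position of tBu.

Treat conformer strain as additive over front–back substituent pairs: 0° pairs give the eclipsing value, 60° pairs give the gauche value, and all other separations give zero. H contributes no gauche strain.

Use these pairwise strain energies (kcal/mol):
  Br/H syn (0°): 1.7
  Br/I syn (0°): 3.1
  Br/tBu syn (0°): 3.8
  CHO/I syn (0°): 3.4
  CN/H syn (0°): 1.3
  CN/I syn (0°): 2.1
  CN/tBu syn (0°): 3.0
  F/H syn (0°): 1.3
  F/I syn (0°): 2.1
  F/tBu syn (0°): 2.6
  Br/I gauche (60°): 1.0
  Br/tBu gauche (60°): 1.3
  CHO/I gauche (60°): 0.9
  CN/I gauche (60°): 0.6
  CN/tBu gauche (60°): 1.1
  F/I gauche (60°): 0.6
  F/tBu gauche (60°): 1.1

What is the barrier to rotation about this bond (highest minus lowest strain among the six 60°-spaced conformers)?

3.8 kcal/mol

tBu at 0° (eclipsed): Br(0°)/tBu(0°) eclipsed 3.8; CN(120°)/H(120°) eclipsed 1.3; F(240°)/I(240°) eclipsed 2.1 → 7.2 kcal/mol.
tBu at 60° (staggered): Br(0°)/tBu(60°) gauche 1.3; Br(0°)/I(300°) gauche 1.0; CN(120°)/tBu(60°) gauche 1.1; F(240°)/I(300°) gauche 0.6 → 4.0 kcal/mol.
tBu at 120° (eclipsed): Br(0°)/I(0°) eclipsed 3.1; CN(120°)/tBu(120°) eclipsed 3.0; F(240°)/H(240°) eclipsed 1.3 → 7.4 kcal/mol.
tBu at 180° (staggered): Br(0°)/I(60°) gauche 1.0; CN(120°)/tBu(180°) gauche 1.1; CN(120°)/I(60°) gauche 0.6; F(240°)/tBu(180°) gauche 1.1 → 3.8 kcal/mol.
tBu at 240° (eclipsed): Br(0°)/H(0°) eclipsed 1.7; CN(120°)/I(120°) eclipsed 2.1; F(240°)/tBu(240°) eclipsed 2.6 → 6.4 kcal/mol.
tBu at 300° (staggered): Br(0°)/tBu(300°) gauche 1.3; CN(120°)/I(180°) gauche 0.6; F(240°)/tBu(300°) gauche 1.1; F(240°)/I(180°) gauche 0.6 → 3.6 kcal/mol.
Max at 120° (7.4 kcal/mol), min at 300° (3.6 kcal/mol); barrier = 3.8 kcal/mol.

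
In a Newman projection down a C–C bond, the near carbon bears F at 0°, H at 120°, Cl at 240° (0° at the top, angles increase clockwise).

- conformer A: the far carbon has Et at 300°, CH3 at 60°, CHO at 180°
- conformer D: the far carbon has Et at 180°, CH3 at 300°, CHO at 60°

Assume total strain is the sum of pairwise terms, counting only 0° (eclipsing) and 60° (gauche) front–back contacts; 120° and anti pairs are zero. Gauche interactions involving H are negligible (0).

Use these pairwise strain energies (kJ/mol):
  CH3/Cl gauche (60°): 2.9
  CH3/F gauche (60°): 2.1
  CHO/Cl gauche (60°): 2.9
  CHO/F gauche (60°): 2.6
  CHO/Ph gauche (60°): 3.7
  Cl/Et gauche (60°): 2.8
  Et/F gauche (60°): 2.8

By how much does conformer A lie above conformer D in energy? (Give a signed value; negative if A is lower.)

A (staggered): F(0°)/Et(300°) gauche 2.8; F(0°)/CH3(60°) gauche 2.1; Cl(240°)/Et(300°) gauche 2.8; Cl(240°)/CHO(180°) gauche 2.9 → 10.6 kJ/mol.
D (staggered): F(0°)/CH3(300°) gauche 2.1; F(0°)/CHO(60°) gauche 2.6; Cl(240°)/Et(180°) gauche 2.8; Cl(240°)/CH3(300°) gauche 2.9 → 10.4 kJ/mol.
E(A) − E(D) = 10.6 − 10.4 = +0.2 kJ/mol.

+0.2 kJ/mol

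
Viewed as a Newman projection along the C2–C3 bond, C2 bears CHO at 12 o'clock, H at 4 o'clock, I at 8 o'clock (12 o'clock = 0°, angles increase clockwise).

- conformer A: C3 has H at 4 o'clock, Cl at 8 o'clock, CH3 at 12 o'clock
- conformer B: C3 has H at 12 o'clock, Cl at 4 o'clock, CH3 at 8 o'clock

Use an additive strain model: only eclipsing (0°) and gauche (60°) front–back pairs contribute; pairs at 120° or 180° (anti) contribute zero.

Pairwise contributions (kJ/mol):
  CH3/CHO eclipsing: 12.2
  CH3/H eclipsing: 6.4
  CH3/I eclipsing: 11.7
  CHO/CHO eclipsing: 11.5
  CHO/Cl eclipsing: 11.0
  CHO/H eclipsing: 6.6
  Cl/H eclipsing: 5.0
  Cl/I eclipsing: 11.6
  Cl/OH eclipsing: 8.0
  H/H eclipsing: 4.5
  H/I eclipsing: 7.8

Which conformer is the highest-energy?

A

A is eclipsed. CHO at 0° is eclipsed with CH3 at 0° (12.2); H at 120° is eclipsed with H at 120° (4.5); I at 240° is eclipsed with Cl at 240° (11.6). Total 28.3 kJ/mol.
B is eclipsed. CHO at 0° is eclipsed with H at 0° (6.6); H at 120° is eclipsed with Cl at 120° (5.0); I at 240° is eclipsed with CH3 at 240° (11.7). Total 23.3 kJ/mol.
A has the highest total (28.3 kJ/mol).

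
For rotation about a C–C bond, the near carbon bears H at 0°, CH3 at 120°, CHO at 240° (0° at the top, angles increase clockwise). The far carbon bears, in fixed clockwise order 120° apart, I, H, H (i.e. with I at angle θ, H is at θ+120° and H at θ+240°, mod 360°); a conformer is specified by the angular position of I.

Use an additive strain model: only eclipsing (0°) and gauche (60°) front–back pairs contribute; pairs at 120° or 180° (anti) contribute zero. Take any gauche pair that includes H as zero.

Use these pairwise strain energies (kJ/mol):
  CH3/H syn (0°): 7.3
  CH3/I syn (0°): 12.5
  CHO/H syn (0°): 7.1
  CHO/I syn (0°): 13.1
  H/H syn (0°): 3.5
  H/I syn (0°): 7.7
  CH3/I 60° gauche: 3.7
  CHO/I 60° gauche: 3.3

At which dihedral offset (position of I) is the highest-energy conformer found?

240°

I at 0° (eclipsed): H(0°)/I(0°) eclipsed 7.7; CH3(120°)/H(120°) eclipsed 7.3; CHO(240°)/H(240°) eclipsed 7.1 → 22.1 kJ/mol.
I at 60° (staggered): CH3(120°)/I(60°) gauche 3.7 → 3.7 kJ/mol.
I at 120° (eclipsed): H(0°)/H(0°) eclipsed 3.5; CH3(120°)/I(120°) eclipsed 12.5; CHO(240°)/H(240°) eclipsed 7.1 → 23.1 kJ/mol.
I at 180° (staggered): CH3(120°)/I(180°) gauche 3.7; CHO(240°)/I(180°) gauche 3.3 → 7.0 kJ/mol.
I at 240° (eclipsed): H(0°)/H(0°) eclipsed 3.5; CH3(120°)/H(120°) eclipsed 7.3; CHO(240°)/I(240°) eclipsed 13.1 → 23.9 kJ/mol.
I at 300° (staggered): CHO(240°)/I(300°) gauche 3.3 → 3.3 kJ/mol.
The maximum (23.9 kJ/mol) occurs with I at 240°.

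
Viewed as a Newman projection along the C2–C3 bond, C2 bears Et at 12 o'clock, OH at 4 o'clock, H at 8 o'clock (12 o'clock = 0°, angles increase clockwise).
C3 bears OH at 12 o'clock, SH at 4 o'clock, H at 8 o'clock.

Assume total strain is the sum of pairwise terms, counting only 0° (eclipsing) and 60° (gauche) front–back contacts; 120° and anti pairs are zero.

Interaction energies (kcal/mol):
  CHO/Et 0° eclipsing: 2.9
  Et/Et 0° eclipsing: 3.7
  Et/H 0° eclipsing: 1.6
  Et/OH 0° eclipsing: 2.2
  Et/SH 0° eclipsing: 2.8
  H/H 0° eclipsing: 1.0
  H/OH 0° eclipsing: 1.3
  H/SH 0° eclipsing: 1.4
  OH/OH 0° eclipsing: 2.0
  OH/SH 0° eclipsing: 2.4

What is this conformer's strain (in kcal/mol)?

This conformer (eclipsed): Et–OH eclipsed, OH–SH eclipsed, H–H eclipsed; 2.2 + 2.4 + 1.0 = 5.6 kcal/mol.

5.6 kcal/mol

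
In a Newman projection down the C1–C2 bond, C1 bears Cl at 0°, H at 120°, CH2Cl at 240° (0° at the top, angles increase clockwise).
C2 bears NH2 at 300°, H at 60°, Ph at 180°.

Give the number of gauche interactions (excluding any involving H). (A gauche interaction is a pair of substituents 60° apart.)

Non-H gauche pairs: Cl(0°)/NH2(300°); CH2Cl(240°)/NH2(300°); CH2Cl(240°)/Ph(180°) — 3 interactions.

3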